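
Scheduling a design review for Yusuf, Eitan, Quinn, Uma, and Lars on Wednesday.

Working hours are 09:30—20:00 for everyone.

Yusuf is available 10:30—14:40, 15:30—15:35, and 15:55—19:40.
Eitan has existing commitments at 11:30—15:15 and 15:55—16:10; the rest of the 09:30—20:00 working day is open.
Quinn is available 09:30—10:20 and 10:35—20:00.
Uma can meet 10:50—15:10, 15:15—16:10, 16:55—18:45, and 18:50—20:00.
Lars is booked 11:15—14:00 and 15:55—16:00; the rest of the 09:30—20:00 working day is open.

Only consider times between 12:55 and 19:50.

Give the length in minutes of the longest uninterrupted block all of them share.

110 minutes

Eitan free within 09:30–20:00: 09:30–11:30, 15:15–15:55, 16:10–20:00.
Lars free within 09:30–20:00: 09:30–11:15, 14:00–15:55, 16:00–20:00.
Yusuf ∩ Eitan: 10:30–11:30, 15:30–15:35, 16:10–19:40.
Yusuf ∩ Eitan ∩ Quinn: 10:35–11:30, 15:30–15:35, 16:10–19:40.
Yusuf ∩ Eitan ∩ Quinn ∩ Uma: 10:50–11:30, 15:30–15:35, 16:55–18:45, 18:50–19:40.
Yusuf ∩ Eitan ∩ Quinn ∩ Uma ∩ Lars: 10:50–11:15, 15:30–15:35, 16:55–18:45, 18:50–19:40.
Restricted to 12:55–19:50: 15:30–15:35, 16:55–18:45, 18:50–19:40.
Common window lengths: 5, 110, 50 min; longest is 110.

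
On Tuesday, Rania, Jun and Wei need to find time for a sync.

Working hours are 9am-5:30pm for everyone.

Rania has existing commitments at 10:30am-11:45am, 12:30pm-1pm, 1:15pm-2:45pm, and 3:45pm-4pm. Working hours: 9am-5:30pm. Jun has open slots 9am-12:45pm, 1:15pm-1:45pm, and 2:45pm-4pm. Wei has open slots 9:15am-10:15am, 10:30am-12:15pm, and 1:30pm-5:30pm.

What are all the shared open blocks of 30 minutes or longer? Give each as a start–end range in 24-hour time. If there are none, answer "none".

09:15–10:15, 11:45–12:15, 14:45–15:45

Rania free within 09:00–17:30: 09:00–10:30, 11:45–12:30, 13:00–13:15, 14:45–15:45, 16:00–17:30.
Rania ∩ Jun: 09:00–10:30, 11:45–12:30, 14:45–15:45.
Rania ∩ Jun ∩ Wei: 09:15–10:15, 11:45–12:15, 14:45–15:45.
Windows ≥ 30 min: 09:15–10:15, 11:45–12:15, 14:45–15:45.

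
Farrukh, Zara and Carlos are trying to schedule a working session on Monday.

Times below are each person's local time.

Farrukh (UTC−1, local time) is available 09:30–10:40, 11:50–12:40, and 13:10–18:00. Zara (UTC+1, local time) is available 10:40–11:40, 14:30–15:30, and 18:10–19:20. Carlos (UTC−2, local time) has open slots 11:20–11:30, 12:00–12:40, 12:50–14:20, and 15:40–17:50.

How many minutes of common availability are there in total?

60 minutes

Farrukh → UTC: 10:30–11:40, 12:50–13:40, 14:10–19:00.
Zara → UTC: 09:40–10:40, 13:30–14:30, 17:10–18:20.
Carlos → UTC: 13:20–13:30, 14:00–14:40, 14:50–16:20, 17:40–19:50.
Farrukh ∩ Zara: 10:30–10:40, 13:30–13:40, 14:10–14:30, 17:10–18:20.
Farrukh ∩ Zara ∩ Carlos: 14:10–14:30, 17:40–18:20.
Total common minutes: 20 + 40 = 60.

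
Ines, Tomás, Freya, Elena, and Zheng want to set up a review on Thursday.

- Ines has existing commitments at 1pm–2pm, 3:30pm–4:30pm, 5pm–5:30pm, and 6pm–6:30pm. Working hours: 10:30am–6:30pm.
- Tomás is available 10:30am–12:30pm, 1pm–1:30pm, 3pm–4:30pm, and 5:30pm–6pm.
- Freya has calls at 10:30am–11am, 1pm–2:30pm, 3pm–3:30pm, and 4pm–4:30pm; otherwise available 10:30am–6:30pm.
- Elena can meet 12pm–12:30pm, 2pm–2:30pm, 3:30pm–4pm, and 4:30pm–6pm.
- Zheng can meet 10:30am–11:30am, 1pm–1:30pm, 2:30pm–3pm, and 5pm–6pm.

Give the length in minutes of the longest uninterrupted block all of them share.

Ines free within 10:30–18:30: 10:30–13:00, 14:00–15:30, 16:30–17:00, 17:30–18:00.
Freya free within 10:30–18:30: 11:00–13:00, 14:30–15:00, 15:30–16:00, 16:30–18:30.
Ines ∩ Tomás: 10:30–12:30, 15:00–15:30, 17:30–18:00.
Ines ∩ Tomás ∩ Freya: 11:00–12:30, 17:30–18:00.
Ines ∩ Tomás ∩ Freya ∩ Elena: 12:00–12:30, 17:30–18:00.
Ines ∩ Tomás ∩ Freya ∩ Elena ∩ Zheng: 17:30–18:00.
Single common window of 30 minutes.

30 minutes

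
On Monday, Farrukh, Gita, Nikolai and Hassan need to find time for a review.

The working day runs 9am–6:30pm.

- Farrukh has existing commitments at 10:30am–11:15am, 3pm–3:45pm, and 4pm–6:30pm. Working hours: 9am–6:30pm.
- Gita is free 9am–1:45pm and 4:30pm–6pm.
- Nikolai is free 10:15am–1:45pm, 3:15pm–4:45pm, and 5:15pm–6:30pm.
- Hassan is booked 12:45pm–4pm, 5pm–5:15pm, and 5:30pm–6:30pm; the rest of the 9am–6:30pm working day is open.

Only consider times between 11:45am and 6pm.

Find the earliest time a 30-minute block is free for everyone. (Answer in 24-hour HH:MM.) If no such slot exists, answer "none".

Farrukh free within 09:00–18:30: 09:00–10:30, 11:15–15:00, 15:45–16:00.
Hassan free within 09:00–18:30: 09:00–12:45, 16:00–17:00, 17:15–17:30.
Farrukh ∩ Gita: 09:00–10:30, 11:15–13:45.
Farrukh ∩ Gita ∩ Nikolai: 10:15–10:30, 11:15–13:45.
Farrukh ∩ Gita ∩ Nikolai ∩ Hassan: 10:15–10:30, 11:15–12:45.
Restricted to 11:45–18:00: 11:45–12:45.
Windows ≥ 30 min: 11:45–12:45.
Earliest such window starts at 11:45.

11:45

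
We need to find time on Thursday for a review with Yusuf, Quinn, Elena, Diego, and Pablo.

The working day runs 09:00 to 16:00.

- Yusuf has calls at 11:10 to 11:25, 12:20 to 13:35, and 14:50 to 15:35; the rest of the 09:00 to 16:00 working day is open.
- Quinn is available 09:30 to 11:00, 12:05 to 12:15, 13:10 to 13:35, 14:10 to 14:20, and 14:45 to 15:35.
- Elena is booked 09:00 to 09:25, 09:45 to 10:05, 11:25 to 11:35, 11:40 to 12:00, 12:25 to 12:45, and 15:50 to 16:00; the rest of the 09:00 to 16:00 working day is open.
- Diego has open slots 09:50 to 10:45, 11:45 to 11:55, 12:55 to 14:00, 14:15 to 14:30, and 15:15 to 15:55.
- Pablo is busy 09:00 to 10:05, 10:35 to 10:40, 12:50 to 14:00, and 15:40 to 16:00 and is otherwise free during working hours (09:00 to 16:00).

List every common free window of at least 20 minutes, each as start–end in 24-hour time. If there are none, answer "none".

10:05–10:35

Yusuf free within 09:00–16:00: 09:00–11:10, 11:25–12:20, 13:35–14:50, 15:35–16:00.
Elena free within 09:00–16:00: 09:25–09:45, 10:05–11:25, 11:35–11:40, 12:00–12:25, 12:45–15:50.
Pablo free within 09:00–16:00: 10:05–10:35, 10:40–12:50, 14:00–15:40.
Yusuf ∩ Quinn: 09:30–11:00, 12:05–12:15, 14:10–14:20, 14:45–14:50.
Yusuf ∩ Quinn ∩ Elena: 09:30–09:45, 10:05–11:00, 12:05–12:15, 14:10–14:20, 14:45–14:50.
Yusuf ∩ Quinn ∩ Elena ∩ Diego: 10:05–10:45, 14:15–14:20.
Yusuf ∩ Quinn ∩ Elena ∩ Diego ∩ Pablo: 10:05–10:35, 10:40–10:45, 14:15–14:20.
Windows ≥ 20 min: 10:05–10:35.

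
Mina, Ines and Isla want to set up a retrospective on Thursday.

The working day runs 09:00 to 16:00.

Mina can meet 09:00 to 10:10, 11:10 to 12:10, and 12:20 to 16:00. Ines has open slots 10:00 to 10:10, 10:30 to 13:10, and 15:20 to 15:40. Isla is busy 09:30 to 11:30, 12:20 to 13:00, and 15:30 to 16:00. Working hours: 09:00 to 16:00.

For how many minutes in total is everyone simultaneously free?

Isla free within 09:00–16:00: 09:00–09:30, 11:30–12:20, 13:00–15:30.
Mina ∩ Ines: 10:00–10:10, 11:10–12:10, 12:20–13:10, 15:20–15:40.
Mina ∩ Ines ∩ Isla: 11:30–12:10, 13:00–13:10, 15:20–15:30.
Total common minutes: 40 + 10 + 10 = 60.

60 minutes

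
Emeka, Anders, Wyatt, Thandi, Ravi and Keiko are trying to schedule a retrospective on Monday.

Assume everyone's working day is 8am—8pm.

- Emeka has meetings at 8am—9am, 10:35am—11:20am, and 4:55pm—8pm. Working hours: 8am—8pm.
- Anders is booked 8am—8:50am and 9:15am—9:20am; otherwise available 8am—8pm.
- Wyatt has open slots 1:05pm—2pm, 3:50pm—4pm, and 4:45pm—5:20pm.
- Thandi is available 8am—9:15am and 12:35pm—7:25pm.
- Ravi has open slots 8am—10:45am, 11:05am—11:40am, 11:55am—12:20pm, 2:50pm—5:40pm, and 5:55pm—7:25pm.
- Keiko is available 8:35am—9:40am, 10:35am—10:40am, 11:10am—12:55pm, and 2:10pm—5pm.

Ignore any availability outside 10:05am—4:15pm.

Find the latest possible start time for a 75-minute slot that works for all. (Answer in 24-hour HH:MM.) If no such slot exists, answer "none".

none

Emeka free within 08:00–20:00: 09:00–10:35, 11:20–16:55.
Anders free within 08:00–20:00: 08:50–09:15, 09:20–20:00.
Emeka ∩ Anders: 09:00–09:15, 09:20–10:35, 11:20–16:55.
Emeka ∩ Anders ∩ Wyatt: 13:05–14:00, 15:50–16:00, 16:45–16:55.
Emeka ∩ Anders ∩ Wyatt ∩ Thandi: 13:05–14:00, 15:50–16:00, 16:45–16:55.
Emeka ∩ Anders ∩ Wyatt ∩ Thandi ∩ Ravi: 15:50–16:00, 16:45–16:55.
Emeka ∩ Anders ∩ Wyatt ∩ Thandi ∩ Ravi ∩ Keiko: 15:50–16:00, 16:45–16:55.
Restricted to 10:05–16:15: 15:50–16:00.
Windows ≥ 75 min: (none).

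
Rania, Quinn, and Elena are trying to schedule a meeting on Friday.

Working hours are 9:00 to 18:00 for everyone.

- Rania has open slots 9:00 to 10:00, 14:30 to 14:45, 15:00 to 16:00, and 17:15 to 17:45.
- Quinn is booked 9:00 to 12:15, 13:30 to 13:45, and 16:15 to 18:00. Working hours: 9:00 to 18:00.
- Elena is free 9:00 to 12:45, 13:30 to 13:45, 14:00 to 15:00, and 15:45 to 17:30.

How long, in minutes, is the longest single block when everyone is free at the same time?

Quinn free within 09:00–18:00: 12:15–13:30, 13:45–16:15.
Rania ∩ Quinn: 14:30–14:45, 15:00–16:00.
Rania ∩ Quinn ∩ Elena: 14:30–14:45, 15:45–16:00.
Common window lengths: 15, 15 min; longest is 15.

15 minutes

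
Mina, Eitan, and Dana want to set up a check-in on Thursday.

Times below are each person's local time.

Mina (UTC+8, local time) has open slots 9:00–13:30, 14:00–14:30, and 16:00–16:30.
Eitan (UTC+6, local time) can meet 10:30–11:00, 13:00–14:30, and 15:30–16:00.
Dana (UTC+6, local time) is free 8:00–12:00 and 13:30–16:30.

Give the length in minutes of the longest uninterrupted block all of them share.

30 minutes

Mina → UTC: 01:00–05:30, 06:00–06:30, 08:00–08:30.
Eitan → UTC: 04:30–05:00, 07:00–08:30, 09:30–10:00.
Dana → UTC: 02:00–06:00, 07:30–10:30.
Mina ∩ Eitan: 04:30–05:00, 08:00–08:30.
Mina ∩ Eitan ∩ Dana: 04:30–05:00, 08:00–08:30.
Common window lengths: 30, 30 min; longest is 30.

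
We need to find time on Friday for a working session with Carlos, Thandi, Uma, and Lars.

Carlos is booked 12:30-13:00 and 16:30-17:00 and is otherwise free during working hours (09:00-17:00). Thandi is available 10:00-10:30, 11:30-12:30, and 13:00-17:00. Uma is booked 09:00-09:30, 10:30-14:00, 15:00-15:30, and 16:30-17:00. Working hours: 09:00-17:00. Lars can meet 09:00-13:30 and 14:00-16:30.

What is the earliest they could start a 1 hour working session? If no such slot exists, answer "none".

14:00

Carlos free within 09:00–17:00: 09:00–12:30, 13:00–16:30.
Uma free within 09:00–17:00: 09:30–10:30, 14:00–15:00, 15:30–16:30.
Carlos ∩ Thandi: 10:00–10:30, 11:30–12:30, 13:00–16:30.
Carlos ∩ Thandi ∩ Uma: 10:00–10:30, 14:00–15:00, 15:30–16:30.
Carlos ∩ Thandi ∩ Uma ∩ Lars: 10:00–10:30, 14:00–15:00, 15:30–16:30.
Windows ≥ 60 min: 14:00–15:00, 15:30–16:30.
Earliest such window starts at 14:00.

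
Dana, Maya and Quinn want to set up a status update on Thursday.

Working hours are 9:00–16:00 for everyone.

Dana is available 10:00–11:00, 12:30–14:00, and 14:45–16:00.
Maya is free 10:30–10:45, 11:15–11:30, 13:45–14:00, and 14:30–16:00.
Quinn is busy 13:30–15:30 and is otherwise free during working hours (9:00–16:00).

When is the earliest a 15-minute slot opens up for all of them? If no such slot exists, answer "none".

Quinn free within 09:00–16:00: 09:00–13:30, 15:30–16:00.
Dana ∩ Maya: 10:30–10:45, 13:45–14:00, 14:45–16:00.
Dana ∩ Maya ∩ Quinn: 10:30–10:45, 15:30–16:00.
Windows ≥ 15 min: 10:30–10:45, 15:30–16:00.
Earliest such window starts at 10:30.

10:30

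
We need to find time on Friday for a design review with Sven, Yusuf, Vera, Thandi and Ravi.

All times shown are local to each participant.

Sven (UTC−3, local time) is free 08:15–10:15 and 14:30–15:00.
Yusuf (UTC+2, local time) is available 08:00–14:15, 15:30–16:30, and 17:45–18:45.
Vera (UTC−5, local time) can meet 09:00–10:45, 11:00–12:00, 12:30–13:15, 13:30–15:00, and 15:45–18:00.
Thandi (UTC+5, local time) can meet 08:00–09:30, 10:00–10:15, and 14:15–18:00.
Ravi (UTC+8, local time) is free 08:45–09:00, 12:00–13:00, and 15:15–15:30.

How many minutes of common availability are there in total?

Sven → UTC: 11:15–13:15, 17:30–18:00.
Yusuf → UTC: 06:00–12:15, 13:30–14:30, 15:45–16:45.
Vera → UTC: 14:00–15:45, 16:00–17:00, 17:30–18:15, 18:30–20:00, 20:45–23:00.
Thandi → UTC: 03:00–04:30, 05:00–05:15, 09:15–13:00.
Ravi → UTC: 00:45–01:00, 04:00–05:00, 07:15–07:30.
Sven ∩ Yusuf: 11:15–12:15.
Sven ∩ Yusuf ∩ Vera: (none).
Sven ∩ Yusuf ∩ Vera ∩ Thandi: (none).
Sven ∩ Yusuf ∩ Vera ∩ Thandi ∩ Ravi: (none).
Total common minutes: 0.

0 minutes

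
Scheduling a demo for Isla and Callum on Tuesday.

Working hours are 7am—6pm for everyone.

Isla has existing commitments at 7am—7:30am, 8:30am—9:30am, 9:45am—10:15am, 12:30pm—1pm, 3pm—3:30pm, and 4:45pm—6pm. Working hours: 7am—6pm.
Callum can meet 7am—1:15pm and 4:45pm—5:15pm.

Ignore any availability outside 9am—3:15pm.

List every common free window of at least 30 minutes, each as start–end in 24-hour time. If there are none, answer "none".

10:15–12:30

Isla free within 07:00–18:00: 07:30–08:30, 09:30–09:45, 10:15–12:30, 13:00–15:00, 15:30–16:45.
Isla ∩ Callum: 07:30–08:30, 09:30–09:45, 10:15–12:30, 13:00–13:15.
Restricted to 09:00–15:15: 09:30–09:45, 10:15–12:30, 13:00–13:15.
Windows ≥ 30 min: 10:15–12:30.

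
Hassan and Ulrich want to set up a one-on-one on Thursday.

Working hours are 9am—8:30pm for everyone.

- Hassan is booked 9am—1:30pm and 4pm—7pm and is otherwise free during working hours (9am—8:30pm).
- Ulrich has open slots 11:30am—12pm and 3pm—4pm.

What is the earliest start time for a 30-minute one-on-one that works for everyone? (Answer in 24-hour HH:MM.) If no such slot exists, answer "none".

Hassan free within 09:00–20:30: 13:30–16:00, 19:00–20:30.
Hassan ∩ Ulrich: 15:00–16:00.
Windows ≥ 30 min: 15:00–16:00.
Earliest such window starts at 15:00.

15:00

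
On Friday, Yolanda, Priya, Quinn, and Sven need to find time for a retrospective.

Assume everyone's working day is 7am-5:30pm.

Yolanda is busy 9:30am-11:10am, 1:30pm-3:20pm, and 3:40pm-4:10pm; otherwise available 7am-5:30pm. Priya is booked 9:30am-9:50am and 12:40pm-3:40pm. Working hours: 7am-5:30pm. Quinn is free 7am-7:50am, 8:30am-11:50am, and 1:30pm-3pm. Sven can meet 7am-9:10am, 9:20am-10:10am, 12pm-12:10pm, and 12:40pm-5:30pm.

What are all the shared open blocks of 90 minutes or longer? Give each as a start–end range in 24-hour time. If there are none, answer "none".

none

Yolanda free within 07:00–17:30: 07:00–09:30, 11:10–13:30, 15:20–15:40, 16:10–17:30.
Priya free within 07:00–17:30: 07:00–09:30, 09:50–12:40, 15:40–17:30.
Yolanda ∩ Priya: 07:00–09:30, 11:10–12:40, 16:10–17:30.
Yolanda ∩ Priya ∩ Quinn: 07:00–07:50, 08:30–09:30, 11:10–11:50.
Yolanda ∩ Priya ∩ Quinn ∩ Sven: 07:00–07:50, 08:30–09:10, 09:20–09:30.
Windows ≥ 90 min: (none).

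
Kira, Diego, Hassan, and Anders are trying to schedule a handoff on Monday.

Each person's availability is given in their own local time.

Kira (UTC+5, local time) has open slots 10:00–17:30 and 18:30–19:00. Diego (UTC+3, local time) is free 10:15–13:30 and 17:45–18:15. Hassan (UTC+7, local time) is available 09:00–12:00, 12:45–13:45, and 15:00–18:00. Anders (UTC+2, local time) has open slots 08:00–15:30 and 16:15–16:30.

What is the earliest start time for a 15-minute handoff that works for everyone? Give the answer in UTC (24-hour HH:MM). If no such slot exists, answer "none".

Kira → UTC: 05:00–12:30, 13:30–14:00.
Diego → UTC: 07:15–10:30, 14:45–15:15.
Hassan → UTC: 02:00–05:00, 05:45–06:45, 08:00–11:00.
Anders → UTC: 06:00–13:30, 14:15–14:30.
Kira ∩ Diego: 07:15–10:30.
Kira ∩ Diego ∩ Hassan: 08:00–10:30.
Kira ∩ Diego ∩ Hassan ∩ Anders: 08:00–10:30.
Windows ≥ 15 min: 08:00–10:30.
Earliest such window starts at 08:00.

08:00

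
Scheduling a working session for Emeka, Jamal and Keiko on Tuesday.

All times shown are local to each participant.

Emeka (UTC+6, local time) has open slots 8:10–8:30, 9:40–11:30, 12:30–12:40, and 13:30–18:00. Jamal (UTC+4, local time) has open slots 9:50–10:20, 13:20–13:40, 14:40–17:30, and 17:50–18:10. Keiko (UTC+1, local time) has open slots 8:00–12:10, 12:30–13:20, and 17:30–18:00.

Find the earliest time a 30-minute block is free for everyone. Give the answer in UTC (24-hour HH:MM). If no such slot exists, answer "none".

Emeka → UTC: 02:10–02:30, 03:40–05:30, 06:30–06:40, 07:30–12:00.
Jamal → UTC: 05:50–06:20, 09:20–09:40, 10:40–13:30, 13:50–14:10.
Keiko → UTC: 07:00–11:10, 11:30–12:20, 16:30–17:00.
Emeka ∩ Jamal: 09:20–09:40, 10:40–12:00.
Emeka ∩ Jamal ∩ Keiko: 09:20–09:40, 10:40–11:10, 11:30–12:00.
Windows ≥ 30 min: 10:40–11:10, 11:30–12:00.
Earliest such window starts at 10:40.

10:40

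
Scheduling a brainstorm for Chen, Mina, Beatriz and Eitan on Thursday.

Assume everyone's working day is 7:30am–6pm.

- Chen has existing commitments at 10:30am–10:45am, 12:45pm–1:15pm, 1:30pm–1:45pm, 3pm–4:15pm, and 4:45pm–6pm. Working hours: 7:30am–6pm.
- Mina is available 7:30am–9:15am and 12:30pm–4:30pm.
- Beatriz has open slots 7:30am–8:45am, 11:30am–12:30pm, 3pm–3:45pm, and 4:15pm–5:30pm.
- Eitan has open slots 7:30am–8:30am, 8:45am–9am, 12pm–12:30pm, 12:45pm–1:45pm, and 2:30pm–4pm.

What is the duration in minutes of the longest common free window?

60 minutes

Chen free within 07:30–18:00: 07:30–10:30, 10:45–12:45, 13:15–13:30, 13:45–15:00, 16:15–16:45.
Chen ∩ Mina: 07:30–09:15, 12:30–12:45, 13:15–13:30, 13:45–15:00, 16:15–16:30.
Chen ∩ Mina ∩ Beatriz: 07:30–08:45, 16:15–16:30.
Chen ∩ Mina ∩ Beatriz ∩ Eitan: 07:30–08:30.
Single common window of 60 minutes.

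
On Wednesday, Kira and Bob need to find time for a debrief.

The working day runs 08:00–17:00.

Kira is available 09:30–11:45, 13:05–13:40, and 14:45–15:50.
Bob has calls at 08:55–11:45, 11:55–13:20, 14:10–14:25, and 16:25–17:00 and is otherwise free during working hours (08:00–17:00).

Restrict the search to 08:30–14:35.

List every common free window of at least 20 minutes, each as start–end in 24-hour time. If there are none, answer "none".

13:20–13:40

Bob free within 08:00–17:00: 08:00–08:55, 11:45–11:55, 13:20–14:10, 14:25–16:25.
Kira ∩ Bob: 13:20–13:40, 14:45–15:50.
Restricted to 08:30–14:35: 13:20–13:40.
Windows ≥ 20 min: 13:20–13:40.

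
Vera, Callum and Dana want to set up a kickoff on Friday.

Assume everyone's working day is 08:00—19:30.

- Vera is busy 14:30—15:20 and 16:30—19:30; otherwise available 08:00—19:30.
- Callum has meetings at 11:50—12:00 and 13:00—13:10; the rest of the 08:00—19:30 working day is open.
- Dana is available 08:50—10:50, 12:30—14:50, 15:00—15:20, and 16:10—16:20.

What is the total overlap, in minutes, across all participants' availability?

Vera free within 08:00–19:30: 08:00–14:30, 15:20–16:30.
Callum free within 08:00–19:30: 08:00–11:50, 12:00–13:00, 13:10–19:30.
Vera ∩ Callum: 08:00–11:50, 12:00–13:00, 13:10–14:30, 15:20–16:30.
Vera ∩ Callum ∩ Dana: 08:50–10:50, 12:30–13:00, 13:10–14:30, 16:10–16:20.
Total common minutes: 120 + 30 + 80 + 10 = 240.

240 minutes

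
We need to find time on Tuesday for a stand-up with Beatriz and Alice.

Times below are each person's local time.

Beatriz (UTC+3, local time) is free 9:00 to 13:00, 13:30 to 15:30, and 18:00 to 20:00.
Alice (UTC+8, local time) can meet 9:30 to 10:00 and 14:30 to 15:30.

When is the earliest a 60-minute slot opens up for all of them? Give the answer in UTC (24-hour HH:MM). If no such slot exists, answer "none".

06:30

Beatriz → UTC: 06:00–10:00, 10:30–12:30, 15:00–17:00.
Alice → UTC: 01:30–02:00, 06:30–07:30.
Beatriz ∩ Alice: 06:30–07:30.
Windows ≥ 60 min: 06:30–07:30.
Earliest such window starts at 06:30.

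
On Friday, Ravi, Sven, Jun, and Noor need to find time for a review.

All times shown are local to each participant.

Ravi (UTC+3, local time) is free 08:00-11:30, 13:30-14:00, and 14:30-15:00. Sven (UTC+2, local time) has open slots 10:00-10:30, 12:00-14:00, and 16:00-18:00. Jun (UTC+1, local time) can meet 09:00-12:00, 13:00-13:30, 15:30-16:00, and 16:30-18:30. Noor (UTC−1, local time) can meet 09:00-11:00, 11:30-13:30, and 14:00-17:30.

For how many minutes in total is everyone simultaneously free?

30 minutes

Ravi → UTC: 05:00–08:30, 10:30–11:00, 11:30–12:00.
Sven → UTC: 08:00–08:30, 10:00–12:00, 14:00–16:00.
Jun → UTC: 08:00–11:00, 12:00–12:30, 14:30–15:00, 15:30–17:30.
Noor → UTC: 10:00–12:00, 12:30–14:30, 15:00–18:30.
Ravi ∩ Sven: 08:00–08:30, 10:30–11:00, 11:30–12:00.
Ravi ∩ Sven ∩ Jun: 08:00–08:30, 10:30–11:00.
Ravi ∩ Sven ∩ Jun ∩ Noor: 10:30–11:00.
Total common minutes: 30.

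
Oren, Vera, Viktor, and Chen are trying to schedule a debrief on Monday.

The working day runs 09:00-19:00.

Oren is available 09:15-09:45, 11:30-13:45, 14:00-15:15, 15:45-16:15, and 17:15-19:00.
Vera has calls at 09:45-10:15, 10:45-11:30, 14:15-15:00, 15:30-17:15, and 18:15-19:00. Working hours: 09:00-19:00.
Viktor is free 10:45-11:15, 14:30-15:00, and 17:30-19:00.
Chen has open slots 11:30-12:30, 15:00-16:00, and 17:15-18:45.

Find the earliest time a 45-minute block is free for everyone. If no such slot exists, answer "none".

Vera free within 09:00–19:00: 09:00–09:45, 10:15–10:45, 11:30–14:15, 15:00–15:30, 17:15–18:15.
Oren ∩ Vera: 09:15–09:45, 11:30–13:45, 14:00–14:15, 15:00–15:15, 17:15–18:15.
Oren ∩ Vera ∩ Viktor: 17:30–18:15.
Oren ∩ Vera ∩ Viktor ∩ Chen: 17:30–18:15.
Windows ≥ 45 min: 17:30–18:15.
Earliest such window starts at 17:30.

17:30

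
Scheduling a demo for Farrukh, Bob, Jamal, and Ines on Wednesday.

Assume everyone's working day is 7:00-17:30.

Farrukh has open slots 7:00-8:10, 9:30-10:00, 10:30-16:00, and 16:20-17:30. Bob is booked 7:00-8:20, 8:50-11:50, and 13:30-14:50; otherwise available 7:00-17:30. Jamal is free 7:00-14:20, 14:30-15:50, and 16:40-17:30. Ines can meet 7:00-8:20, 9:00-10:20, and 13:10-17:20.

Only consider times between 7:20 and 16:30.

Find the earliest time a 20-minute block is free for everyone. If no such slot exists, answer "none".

Bob free within 07:00–17:30: 08:20–08:50, 11:50–13:30, 14:50–17:30.
Farrukh ∩ Bob: 11:50–13:30, 14:50–16:00, 16:20–17:30.
Farrukh ∩ Bob ∩ Jamal: 11:50–13:30, 14:50–15:50, 16:40–17:30.
Farrukh ∩ Bob ∩ Jamal ∩ Ines: 13:10–13:30, 14:50–15:50, 16:40–17:20.
Restricted to 07:20–16:30: 13:10–13:30, 14:50–15:50.
Windows ≥ 20 min: 13:10–13:30, 14:50–15:50.
Earliest such window starts at 13:10.

13:10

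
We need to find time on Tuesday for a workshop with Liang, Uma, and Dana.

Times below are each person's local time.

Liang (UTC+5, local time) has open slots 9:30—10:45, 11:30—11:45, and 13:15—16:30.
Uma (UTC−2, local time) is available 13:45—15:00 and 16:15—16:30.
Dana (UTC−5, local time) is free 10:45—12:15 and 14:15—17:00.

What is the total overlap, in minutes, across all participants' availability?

Liang → UTC: 04:30–05:45, 06:30–06:45, 08:15–11:30.
Uma → UTC: 15:45–17:00, 18:15–18:30.
Dana → UTC: 15:45–17:15, 19:15–22:00.
Liang ∩ Uma: (none).
Liang ∩ Uma ∩ Dana: (none).
Total common minutes: 0.

0 minutes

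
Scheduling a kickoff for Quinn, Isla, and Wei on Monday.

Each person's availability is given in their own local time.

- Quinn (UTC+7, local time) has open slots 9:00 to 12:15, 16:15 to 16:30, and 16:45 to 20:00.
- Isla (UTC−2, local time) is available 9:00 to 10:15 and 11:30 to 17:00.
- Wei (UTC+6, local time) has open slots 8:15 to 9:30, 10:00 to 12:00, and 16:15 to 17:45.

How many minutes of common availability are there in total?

Quinn → UTC: 02:00–05:15, 09:15–09:30, 09:45–13:00.
Isla → UTC: 11:00–12:15, 13:30–19:00.
Wei → UTC: 02:15–03:30, 04:00–06:00, 10:15–11:45.
Quinn ∩ Isla: 11:00–12:15.
Quinn ∩ Isla ∩ Wei: 11:00–11:45.
Total common minutes: 45.

45 minutes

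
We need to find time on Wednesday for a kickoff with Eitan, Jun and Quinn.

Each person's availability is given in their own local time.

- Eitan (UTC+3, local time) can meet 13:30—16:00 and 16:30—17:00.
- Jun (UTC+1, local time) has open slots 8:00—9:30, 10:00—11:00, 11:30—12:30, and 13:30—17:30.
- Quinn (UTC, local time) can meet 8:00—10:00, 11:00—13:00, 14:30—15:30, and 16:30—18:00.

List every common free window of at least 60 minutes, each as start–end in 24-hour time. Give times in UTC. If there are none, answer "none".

Eitan → UTC: 10:30–13:00, 13:30–14:00.
Jun → UTC: 07:00–08:30, 09:00–10:00, 10:30–11:30, 12:30–16:30.
Quinn → UTC: 08:00–10:00, 11:00–13:00, 14:30–15:30, 16:30–18:00.
Eitan ∩ Jun: 10:30–11:30, 12:30–13:00, 13:30–14:00.
Eitan ∩ Jun ∩ Quinn: 11:00–11:30, 12:30–13:00.
Windows ≥ 60 min: (none).

none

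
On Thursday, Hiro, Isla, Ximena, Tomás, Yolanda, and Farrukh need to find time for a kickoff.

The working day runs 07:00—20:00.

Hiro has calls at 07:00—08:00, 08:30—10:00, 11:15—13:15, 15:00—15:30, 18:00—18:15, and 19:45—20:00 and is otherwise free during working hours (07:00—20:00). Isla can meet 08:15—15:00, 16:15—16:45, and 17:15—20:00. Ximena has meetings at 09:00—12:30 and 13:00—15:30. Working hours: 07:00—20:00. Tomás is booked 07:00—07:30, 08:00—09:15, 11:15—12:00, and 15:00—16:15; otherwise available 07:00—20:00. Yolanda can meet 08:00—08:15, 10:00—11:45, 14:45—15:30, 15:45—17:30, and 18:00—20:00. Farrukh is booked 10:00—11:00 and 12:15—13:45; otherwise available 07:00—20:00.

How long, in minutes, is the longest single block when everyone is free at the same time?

Hiro free within 07:00–20:00: 08:00–08:30, 10:00–11:15, 13:15–15:00, 15:30–18:00, 18:15–19:45.
Ximena free within 07:00–20:00: 07:00–09:00, 12:30–13:00, 15:30–20:00.
Tomás free within 07:00–20:00: 07:30–08:00, 09:15–11:15, 12:00–15:00, 16:15–20:00.
Farrukh free within 07:00–20:00: 07:00–10:00, 11:00–12:15, 13:45–20:00.
Hiro ∩ Isla: 08:15–08:30, 10:00–11:15, 13:15–15:00, 16:15–16:45, 17:15–18:00, 18:15–19:45.
Hiro ∩ Isla ∩ Ximena: 08:15–08:30, 16:15–16:45, 17:15–18:00, 18:15–19:45.
Hiro ∩ Isla ∩ Ximena ∩ Tomás: 16:15–16:45, 17:15–18:00, 18:15–19:45.
Hiro ∩ Isla ∩ Ximena ∩ Tomás ∩ Yolanda: 16:15–16:45, 17:15–17:30, 18:15–19:45.
Hiro ∩ Isla ∩ Ximena ∩ Tomás ∩ Yolanda ∩ Farrukh: 16:15–16:45, 17:15–17:30, 18:15–19:45.
Common window lengths: 30, 15, 90 min; longest is 90.

90 minutes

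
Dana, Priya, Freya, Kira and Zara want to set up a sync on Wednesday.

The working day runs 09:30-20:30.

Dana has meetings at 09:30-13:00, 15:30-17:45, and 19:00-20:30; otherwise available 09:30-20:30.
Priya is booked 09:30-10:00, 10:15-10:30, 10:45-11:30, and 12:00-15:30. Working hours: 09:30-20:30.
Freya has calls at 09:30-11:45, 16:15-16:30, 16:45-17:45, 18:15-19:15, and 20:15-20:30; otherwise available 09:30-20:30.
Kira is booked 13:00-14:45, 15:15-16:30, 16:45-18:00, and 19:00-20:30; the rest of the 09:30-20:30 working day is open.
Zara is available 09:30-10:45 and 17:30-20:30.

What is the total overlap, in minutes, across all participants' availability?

15 minutes

Dana free within 09:30–20:30: 13:00–15:30, 17:45–19:00.
Priya free within 09:30–20:30: 10:00–10:15, 10:30–10:45, 11:30–12:00, 15:30–20:30.
Freya free within 09:30–20:30: 11:45–16:15, 16:30–16:45, 17:45–18:15, 19:15–20:15.
Kira free within 09:30–20:30: 09:30–13:00, 14:45–15:15, 16:30–16:45, 18:00–19:00.
Dana ∩ Priya: 17:45–19:00.
Dana ∩ Priya ∩ Freya: 17:45–18:15.
Dana ∩ Priya ∩ Freya ∩ Kira: 18:00–18:15.
Dana ∩ Priya ∩ Freya ∩ Kira ∩ Zara: 18:00–18:15.
Total common minutes: 15.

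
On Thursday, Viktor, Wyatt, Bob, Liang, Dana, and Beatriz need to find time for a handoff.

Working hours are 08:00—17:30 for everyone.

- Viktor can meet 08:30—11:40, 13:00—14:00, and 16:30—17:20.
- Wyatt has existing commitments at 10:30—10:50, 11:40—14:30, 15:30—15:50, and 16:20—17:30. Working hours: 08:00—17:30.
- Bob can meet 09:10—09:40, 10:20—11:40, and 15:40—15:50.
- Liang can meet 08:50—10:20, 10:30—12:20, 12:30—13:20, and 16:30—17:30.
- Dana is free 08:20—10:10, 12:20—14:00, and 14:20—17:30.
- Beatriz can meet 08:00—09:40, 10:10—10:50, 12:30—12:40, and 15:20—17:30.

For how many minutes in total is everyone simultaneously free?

30 minutes

Wyatt free within 08:00–17:30: 08:00–10:30, 10:50–11:40, 14:30–15:30, 15:50–16:20.
Viktor ∩ Wyatt: 08:30–10:30, 10:50–11:40.
Viktor ∩ Wyatt ∩ Bob: 09:10–09:40, 10:20–10:30, 10:50–11:40.
Viktor ∩ Wyatt ∩ Bob ∩ Liang: 09:10–09:40, 10:50–11:40.
Viktor ∩ Wyatt ∩ Bob ∩ Liang ∩ Dana: 09:10–09:40.
Viktor ∩ Wyatt ∩ Bob ∩ Liang ∩ Dana ∩ Beatriz: 09:10–09:40.
Total common minutes: 30.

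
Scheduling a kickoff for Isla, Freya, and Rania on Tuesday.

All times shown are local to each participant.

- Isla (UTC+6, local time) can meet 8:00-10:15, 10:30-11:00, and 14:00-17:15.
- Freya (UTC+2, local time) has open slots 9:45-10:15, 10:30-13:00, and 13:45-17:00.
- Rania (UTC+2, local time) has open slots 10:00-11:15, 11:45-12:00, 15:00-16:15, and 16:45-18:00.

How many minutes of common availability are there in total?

Isla → UTC: 02:00–04:15, 04:30–05:00, 08:00–11:15.
Freya → UTC: 07:45–08:15, 08:30–11:00, 11:45–15:00.
Rania → UTC: 08:00–09:15, 09:45–10:00, 13:00–14:15, 14:45–16:00.
Isla ∩ Freya: 08:00–08:15, 08:30–11:00.
Isla ∩ Freya ∩ Rania: 08:00–08:15, 08:30–09:15, 09:45–10:00.
Total common minutes: 15 + 45 + 15 = 75.

75 minutes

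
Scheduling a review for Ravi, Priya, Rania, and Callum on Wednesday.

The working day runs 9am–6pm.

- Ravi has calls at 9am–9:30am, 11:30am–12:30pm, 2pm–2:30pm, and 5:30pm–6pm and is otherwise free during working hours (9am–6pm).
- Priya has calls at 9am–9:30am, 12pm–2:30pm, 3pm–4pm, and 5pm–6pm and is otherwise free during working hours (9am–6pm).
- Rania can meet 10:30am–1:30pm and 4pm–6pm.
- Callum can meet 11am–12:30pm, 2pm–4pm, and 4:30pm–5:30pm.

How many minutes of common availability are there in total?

Ravi free within 09:00–18:00: 09:30–11:30, 12:30–14:00, 14:30–17:30.
Priya free within 09:00–18:00: 09:30–12:00, 14:30–15:00, 16:00–17:00.
Ravi ∩ Priya: 09:30–11:30, 14:30–15:00, 16:00–17:00.
Ravi ∩ Priya ∩ Rania: 10:30–11:30, 16:00–17:00.
Ravi ∩ Priya ∩ Rania ∩ Callum: 11:00–11:30, 16:30–17:00.
Total common minutes: 30 + 30 = 60.

60 minutes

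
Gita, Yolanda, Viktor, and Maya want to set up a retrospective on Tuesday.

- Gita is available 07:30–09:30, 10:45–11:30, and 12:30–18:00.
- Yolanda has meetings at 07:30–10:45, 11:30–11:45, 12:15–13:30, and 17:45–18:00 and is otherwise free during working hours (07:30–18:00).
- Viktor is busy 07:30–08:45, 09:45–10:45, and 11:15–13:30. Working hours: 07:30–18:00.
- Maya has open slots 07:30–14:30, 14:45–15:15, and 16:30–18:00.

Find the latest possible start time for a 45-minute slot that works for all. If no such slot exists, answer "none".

17:00

Yolanda free within 07:30–18:00: 10:45–11:30, 11:45–12:15, 13:30–17:45.
Viktor free within 07:30–18:00: 08:45–09:45, 10:45–11:15, 13:30–18:00.
Gita ∩ Yolanda: 10:45–11:30, 13:30–17:45.
Gita ∩ Yolanda ∩ Viktor: 10:45–11:15, 13:30–17:45.
Gita ∩ Yolanda ∩ Viktor ∩ Maya: 10:45–11:15, 13:30–14:30, 14:45–15:15, 16:30–17:45.
Windows ≥ 45 min: 13:30–14:30, 16:30–17:45.
Latest start in the last window 16:30–17:45 is 17:45 − 45 min = 17:00.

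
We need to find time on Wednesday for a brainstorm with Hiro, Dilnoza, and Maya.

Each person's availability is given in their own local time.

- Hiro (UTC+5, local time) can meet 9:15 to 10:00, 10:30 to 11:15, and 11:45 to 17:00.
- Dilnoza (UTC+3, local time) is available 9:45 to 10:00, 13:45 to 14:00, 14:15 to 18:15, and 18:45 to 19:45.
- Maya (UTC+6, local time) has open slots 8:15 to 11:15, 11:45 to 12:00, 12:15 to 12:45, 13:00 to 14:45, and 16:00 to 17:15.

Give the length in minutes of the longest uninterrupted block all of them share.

Hiro → UTC: 04:15–05:00, 05:30–06:15, 06:45–12:00.
Dilnoza → UTC: 06:45–07:00, 10:45–11:00, 11:15–15:15, 15:45–16:45.
Maya → UTC: 02:15–05:15, 05:45–06:00, 06:15–06:45, 07:00–08:45, 10:00–11:15.
Hiro ∩ Dilnoza: 06:45–07:00, 10:45–11:00, 11:15–12:00.
Hiro ∩ Dilnoza ∩ Maya: 10:45–11:00.
Single common window of 15 minutes.

15 minutes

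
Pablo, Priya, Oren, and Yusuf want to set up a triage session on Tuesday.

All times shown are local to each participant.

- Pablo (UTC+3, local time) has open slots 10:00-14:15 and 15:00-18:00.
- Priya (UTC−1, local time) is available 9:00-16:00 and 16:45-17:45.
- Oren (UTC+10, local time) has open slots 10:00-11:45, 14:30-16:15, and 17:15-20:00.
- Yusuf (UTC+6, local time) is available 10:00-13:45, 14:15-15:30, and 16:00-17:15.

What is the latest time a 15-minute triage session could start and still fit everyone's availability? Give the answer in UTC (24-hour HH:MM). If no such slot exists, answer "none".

Pablo → UTC: 07:00–11:15, 12:00–15:00.
Priya → UTC: 10:00–17:00, 17:45–18:45.
Oren → UTC: 00:00–01:45, 04:30–06:15, 07:15–10:00.
Yusuf → UTC: 04:00–07:45, 08:15–09:30, 10:00–11:15.
Pablo ∩ Priya: 10:00–11:15, 12:00–15:00.
Pablo ∩ Priya ∩ Oren: (none).
Pablo ∩ Priya ∩ Oren ∩ Yusuf: (none).
Windows ≥ 15 min: (none).

none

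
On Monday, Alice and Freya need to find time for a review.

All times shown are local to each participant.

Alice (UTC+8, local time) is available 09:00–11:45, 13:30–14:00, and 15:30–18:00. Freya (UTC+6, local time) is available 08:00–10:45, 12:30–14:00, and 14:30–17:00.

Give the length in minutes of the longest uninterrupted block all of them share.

Alice → UTC: 01:00–03:45, 05:30–06:00, 07:30–10:00.
Freya → UTC: 02:00–04:45, 06:30–08:00, 08:30–11:00.
Alice ∩ Freya: 02:00–03:45, 07:30–08:00, 08:30–10:00.
Common window lengths: 105, 30, 90 min; longest is 105.

105 minutes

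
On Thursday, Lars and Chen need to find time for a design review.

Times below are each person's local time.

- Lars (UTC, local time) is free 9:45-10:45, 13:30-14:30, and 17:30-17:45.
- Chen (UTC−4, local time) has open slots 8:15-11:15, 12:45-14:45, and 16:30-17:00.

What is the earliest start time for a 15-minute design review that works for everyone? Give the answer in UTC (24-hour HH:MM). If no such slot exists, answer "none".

13:30

Lars → UTC: 09:45–10:45, 13:30–14:30, 17:30–17:45.
Chen → UTC: 12:15–15:15, 16:45–18:45, 20:30–21:00.
Lars ∩ Chen: 13:30–14:30, 17:30–17:45.
Windows ≥ 15 min: 13:30–14:30, 17:30–17:45.
Earliest such window starts at 13:30.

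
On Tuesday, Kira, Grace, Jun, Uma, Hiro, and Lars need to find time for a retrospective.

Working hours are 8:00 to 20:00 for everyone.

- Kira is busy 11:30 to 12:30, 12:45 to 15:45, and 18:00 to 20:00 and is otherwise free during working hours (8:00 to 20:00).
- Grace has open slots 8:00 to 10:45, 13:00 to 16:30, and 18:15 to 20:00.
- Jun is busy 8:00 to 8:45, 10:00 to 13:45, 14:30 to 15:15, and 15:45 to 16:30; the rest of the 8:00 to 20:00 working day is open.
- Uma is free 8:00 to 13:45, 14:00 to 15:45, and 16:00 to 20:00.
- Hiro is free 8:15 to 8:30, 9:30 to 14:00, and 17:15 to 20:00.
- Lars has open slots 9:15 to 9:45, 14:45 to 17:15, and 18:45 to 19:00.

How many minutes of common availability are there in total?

15 minutes

Kira free within 08:00–20:00: 08:00–11:30, 12:30–12:45, 15:45–18:00.
Jun free within 08:00–20:00: 08:45–10:00, 13:45–14:30, 15:15–15:45, 16:30–20:00.
Kira ∩ Grace: 08:00–10:45, 15:45–16:30.
Kira ∩ Grace ∩ Jun: 08:45–10:00.
Kira ∩ Grace ∩ Jun ∩ Uma: 08:45–10:00.
Kira ∩ Grace ∩ Jun ∩ Uma ∩ Hiro: 09:30–10:00.
Kira ∩ Grace ∩ Jun ∩ Uma ∩ Hiro ∩ Lars: 09:30–09:45.
Total common minutes: 15.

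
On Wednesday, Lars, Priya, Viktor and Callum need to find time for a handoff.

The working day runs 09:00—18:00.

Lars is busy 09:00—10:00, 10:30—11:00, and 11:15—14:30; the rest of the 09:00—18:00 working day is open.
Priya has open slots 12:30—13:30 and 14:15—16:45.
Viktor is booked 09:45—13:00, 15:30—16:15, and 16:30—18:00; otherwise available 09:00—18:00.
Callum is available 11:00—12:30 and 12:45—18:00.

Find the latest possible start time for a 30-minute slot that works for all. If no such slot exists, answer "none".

15:00

Lars free within 09:00–18:00: 10:00–10:30, 11:00–11:15, 14:30–18:00.
Viktor free within 09:00–18:00: 09:00–09:45, 13:00–15:30, 16:15–16:30.
Lars ∩ Priya: 14:30–16:45.
Lars ∩ Priya ∩ Viktor: 14:30–15:30, 16:15–16:30.
Lars ∩ Priya ∩ Viktor ∩ Callum: 14:30–15:30, 16:15–16:30.
Windows ≥ 30 min: 14:30–15:30.
Latest start in the last window 14:30–15:30 is 15:30 − 30 min = 15:00.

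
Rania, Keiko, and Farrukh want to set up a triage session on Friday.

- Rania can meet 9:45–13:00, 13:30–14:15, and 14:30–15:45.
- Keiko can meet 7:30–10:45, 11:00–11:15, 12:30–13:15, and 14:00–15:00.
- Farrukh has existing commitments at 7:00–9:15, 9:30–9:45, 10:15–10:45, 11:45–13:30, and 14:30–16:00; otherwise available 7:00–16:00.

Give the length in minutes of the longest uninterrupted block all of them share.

30 minutes

Farrukh free within 07:00–16:00: 09:15–09:30, 09:45–10:15, 10:45–11:45, 13:30–14:30.
Rania ∩ Keiko: 09:45–10:45, 11:00–11:15, 12:30–13:00, 14:00–14:15, 14:30–15:00.
Rania ∩ Keiko ∩ Farrukh: 09:45–10:15, 11:00–11:15, 14:00–14:15.
Common window lengths: 30, 15, 15 min; longest is 30.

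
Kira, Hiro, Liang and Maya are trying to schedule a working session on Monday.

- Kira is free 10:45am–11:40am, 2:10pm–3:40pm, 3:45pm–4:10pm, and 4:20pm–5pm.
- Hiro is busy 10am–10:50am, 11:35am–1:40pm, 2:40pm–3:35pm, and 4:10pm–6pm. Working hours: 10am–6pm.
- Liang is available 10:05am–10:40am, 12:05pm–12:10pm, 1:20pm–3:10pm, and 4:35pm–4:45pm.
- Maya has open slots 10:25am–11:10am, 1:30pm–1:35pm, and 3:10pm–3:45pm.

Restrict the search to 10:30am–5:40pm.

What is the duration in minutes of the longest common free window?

Hiro free within 10:00–18:00: 10:50–11:35, 13:40–14:40, 15:35–16:10.
Kira ∩ Hiro: 10:50–11:35, 14:10–14:40, 15:35–15:40, 15:45–16:10.
Kira ∩ Hiro ∩ Liang: 14:10–14:40.
Kira ∩ Hiro ∩ Liang ∩ Maya: (none).
Restricted to 10:30–17:40: (none).
No common window.

0 minutes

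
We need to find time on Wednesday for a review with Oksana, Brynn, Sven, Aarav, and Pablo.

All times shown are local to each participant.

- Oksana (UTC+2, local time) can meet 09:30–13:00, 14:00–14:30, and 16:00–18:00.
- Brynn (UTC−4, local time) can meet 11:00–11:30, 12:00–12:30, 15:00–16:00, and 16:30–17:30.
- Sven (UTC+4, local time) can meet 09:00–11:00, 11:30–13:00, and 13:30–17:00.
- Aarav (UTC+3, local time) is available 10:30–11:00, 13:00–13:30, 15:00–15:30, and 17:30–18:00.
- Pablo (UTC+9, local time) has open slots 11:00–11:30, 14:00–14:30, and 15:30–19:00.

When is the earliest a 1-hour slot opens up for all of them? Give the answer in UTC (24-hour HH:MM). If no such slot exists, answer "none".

Oksana → UTC: 07:30–11:00, 12:00–12:30, 14:00–16:00.
Brynn → UTC: 15:00–15:30, 16:00–16:30, 19:00–20:00, 20:30–21:30.
Sven → UTC: 05:00–07:00, 07:30–09:00, 09:30–13:00.
Aarav → UTC: 07:30–08:00, 10:00–10:30, 12:00–12:30, 14:30–15:00.
Pablo → UTC: 02:00–02:30, 05:00–05:30, 06:30–10:00.
Oksana ∩ Brynn: 15:00–15:30.
Oksana ∩ Brynn ∩ Sven: (none).
Oksana ∩ Brynn ∩ Sven ∩ Aarav: (none).
Oksana ∩ Brynn ∩ Sven ∩ Aarav ∩ Pablo: (none).
Windows ≥ 60 min: (none).

none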